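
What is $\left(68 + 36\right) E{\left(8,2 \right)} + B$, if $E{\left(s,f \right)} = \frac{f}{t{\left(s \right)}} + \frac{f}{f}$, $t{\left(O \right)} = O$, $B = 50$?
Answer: $180$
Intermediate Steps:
$E{\left(s,f \right)} = 1 + \frac{f}{s}$ ($E{\left(s,f \right)} = \frac{f}{s} + \frac{f}{f} = \frac{f}{s} + 1 = 1 + \frac{f}{s}$)
$\left(68 + 36\right) E{\left(8,2 \right)} + B = \left(68 + 36\right) \frac{2 + 8}{8} + 50 = 104 \cdot \frac{1}{8} \cdot 10 + 50 = 104 \cdot \frac{5}{4} + 50 = 130 + 50 = 180$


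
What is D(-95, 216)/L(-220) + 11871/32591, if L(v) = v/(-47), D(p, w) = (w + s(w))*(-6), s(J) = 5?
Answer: -1014262341/3585010 ≈ -282.92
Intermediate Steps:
D(p, w) = -30 - 6*w (D(p, w) = (w + 5)*(-6) = (5 + w)*(-6) = -30 - 6*w)
L(v) = -v/47 (L(v) = v*(-1/47) = -v/47)
D(-95, 216)/L(-220) + 11871/32591 = (-30 - 6*216)/((-1/47*(-220))) + 11871/32591 = (-30 - 1296)/(220/47) + 11871*(1/32591) = -1326*47/220 + 11871/32591 = -31161/110 + 11871/32591 = -1014262341/3585010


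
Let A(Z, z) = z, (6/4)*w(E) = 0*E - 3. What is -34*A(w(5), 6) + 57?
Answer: -147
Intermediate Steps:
w(E) = -2 (w(E) = 2*(0*E - 3)/3 = 2*(0 - 3)/3 = (⅔)*(-3) = -2)
-34*A(w(5), 6) + 57 = -34*6 + 57 = -204 + 57 = -147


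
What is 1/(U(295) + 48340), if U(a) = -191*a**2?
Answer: -1/16573435 ≈ -6.0337e-8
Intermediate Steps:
1/(U(295) + 48340) = 1/(-191*295**2 + 48340) = 1/(-191*87025 + 48340) = 1/(-16621775 + 48340) = 1/(-16573435) = -1/16573435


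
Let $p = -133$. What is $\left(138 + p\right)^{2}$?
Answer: $25$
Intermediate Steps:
$\left(138 + p\right)^{2} = \left(138 - 133\right)^{2} = 5^{2} = 25$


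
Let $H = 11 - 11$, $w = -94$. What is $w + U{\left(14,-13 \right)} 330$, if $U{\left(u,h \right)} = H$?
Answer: $-94$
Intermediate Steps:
$H = 0$
$U{\left(u,h \right)} = 0$
$w + U{\left(14,-13 \right)} 330 = -94 + 0 \cdot 330 = -94 + 0 = -94$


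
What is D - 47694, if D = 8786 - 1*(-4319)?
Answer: -34589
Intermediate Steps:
D = 13105 (D = 8786 + 4319 = 13105)
D - 47694 = 13105 - 47694 = -34589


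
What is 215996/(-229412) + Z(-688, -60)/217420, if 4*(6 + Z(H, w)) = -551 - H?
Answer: -46955369431/49878757040 ≈ -0.94139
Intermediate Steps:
Z(H, w) = -575/4 - H/4 (Z(H, w) = -6 + (-551 - H)/4 = -6 + (-551/4 - H/4) = -575/4 - H/4)
215996/(-229412) + Z(-688, -60)/217420 = 215996/(-229412) + (-575/4 - ¼*(-688))/217420 = 215996*(-1/229412) + (-575/4 + 172)*(1/217420) = -53999/57353 + (113/4)*(1/217420) = -53999/57353 + 113/869680 = -46955369431/49878757040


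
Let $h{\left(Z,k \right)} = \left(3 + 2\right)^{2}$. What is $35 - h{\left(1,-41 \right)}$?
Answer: $10$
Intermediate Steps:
$h{\left(Z,k \right)} = 25$ ($h{\left(Z,k \right)} = 5^{2} = 25$)
$35 - h{\left(1,-41 \right)} = 35 - 25 = 10$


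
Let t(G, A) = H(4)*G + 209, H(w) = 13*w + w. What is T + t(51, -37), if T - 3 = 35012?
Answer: 38080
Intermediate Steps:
H(w) = 14*w
t(G, A) = 209 + 56*G (t(G, A) = (14*4)*G + 209 = 56*G + 209 = 209 + 56*G)
T = 35015 (T = 3 + 35012 = 35015)
T + t(51, -37) = 35015 + (209 + 56*51) = 35015 + (209 + 2856) = 35015 + 3065 = 38080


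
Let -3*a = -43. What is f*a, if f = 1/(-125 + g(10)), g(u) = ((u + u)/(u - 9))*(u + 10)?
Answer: 43/825 ≈ 0.052121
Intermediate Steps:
g(u) = 2*u*(10 + u)/(-9 + u) (g(u) = ((2*u)/(-9 + u))*(10 + u) = (2*u/(-9 + u))*(10 + u) = 2*u*(10 + u)/(-9 + u))
a = 43/3 (a = -1/3*(-43) = 43/3 ≈ 14.333)
f = 1/275 (f = 1/(-125 + 2*10*(10 + 10)/(-9 + 10)) = 1/(-125 + 2*10*20/1) = 1/(-125 + 2*10*1*20) = 1/(-125 + 400) = 1/275 ≈ 0.0036364)
f*a = (1/275)*(43/3) = 43/825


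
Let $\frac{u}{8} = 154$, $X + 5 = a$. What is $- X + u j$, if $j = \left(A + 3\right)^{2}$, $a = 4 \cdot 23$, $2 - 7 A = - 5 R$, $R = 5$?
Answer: $\frac{404895}{7} \approx 57842.0$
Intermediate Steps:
$A = \frac{27}{7}$ ($A = \frac{2}{7} - \frac{\left(-5\right) 5}{7} = \frac{2}{7} - - \frac{25}{7} = \frac{2}{7} + \frac{25}{7} = \frac{27}{7} \approx 3.8571$)
$a = 92$
$X = 87$ ($X = -5 + 92 = 87$)
$u = 1232$ ($u = 8 \cdot 154 = 1232$)
$j = \frac{2304}{49}$ ($j = \left(\frac{27}{7} + 3\right)^{2} = \left(\frac{48}{7}\right)^{2} = \frac{2304}{49} \approx 47.02$)
$- X + u j = \left(-1\right) 87 + 1232 \cdot \frac{2304}{49} = -87 + \frac{405504}{7} = \frac{404895}{7}$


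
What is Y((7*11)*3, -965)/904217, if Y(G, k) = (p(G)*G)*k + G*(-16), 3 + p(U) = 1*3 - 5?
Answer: 1110879/904217 ≈ 1.2286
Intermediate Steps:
p(U) = -5 (p(U) = -3 + (1*3 - 5) = -3 + (3 - 5) = -3 - 2 = -5)
Y(G, k) = -16*G - 5*G*k (Y(G, k) = (-5*G)*k + G*(-16) = -5*G*k - 16*G = -16*G - 5*G*k)
Y((7*11)*3, -965)/904217 = (((7*11)*3)*(-16 - 5*(-965)))/904217 = ((77*3)*(-16 + 4825))*(1/904217) = (231*4809)*(1/904217) = 1110879*(1/904217) = 1110879/904217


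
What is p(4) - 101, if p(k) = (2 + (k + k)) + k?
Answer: -87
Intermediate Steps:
p(k) = 2 + 3*k (p(k) = (2 + 2*k) + k = 2 + 3*k)
p(4) - 101 = (2 + 3*4) - 101 = (2 + 12) - 101 = 14 - 101 = -87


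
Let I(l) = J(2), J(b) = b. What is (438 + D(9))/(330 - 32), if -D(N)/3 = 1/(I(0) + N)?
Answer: 4815/3278 ≈ 1.4689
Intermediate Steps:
I(l) = 2
D(N) = -3/(2 + N)
(438 + D(9))/(330 - 32) = (438 - 3/(2 + 9))/(330 - 32) = (438 - 3/11)/298 = (438 - 3*1/11)*(1/298) = (438 - 3/11)*(1/298) = (4815/11)*(1/298) = 4815/3278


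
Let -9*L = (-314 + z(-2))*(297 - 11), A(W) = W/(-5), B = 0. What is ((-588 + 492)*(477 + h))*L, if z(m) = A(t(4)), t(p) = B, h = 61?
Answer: -1546065664/3 ≈ -5.1536e+8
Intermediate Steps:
t(p) = 0
A(W) = -W/5 (A(W) = W*(-1/5) = -W/5)
z(m) = 0 (z(m) = -1/5*0 = 0)
L = 89804/9 (L = -(-314 + 0)*(297 - 11)/9 = -(-314)*286/9 = -1/9*(-89804) = 89804/9 ≈ 9978.2)
((-588 + 492)*(477 + h))*L = ((-588 + 492)*(477 + 61))*(89804/9) = -96*538*(89804/9) = -51648*89804/9 = -1546065664/3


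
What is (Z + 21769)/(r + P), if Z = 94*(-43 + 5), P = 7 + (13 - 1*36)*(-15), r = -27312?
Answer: -18197/26960 ≈ -0.67496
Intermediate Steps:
P = 352 (P = 7 + (13 - 36)*(-15) = 7 - 23*(-15) = 7 + 345 = 352)
Z = -3572 (Z = 94*(-38) = -3572)
(Z + 21769)/(r + P) = (-3572 + 21769)/(-27312 + 352) = 18197/(-26960) = 18197*(-1/26960) = -18197/26960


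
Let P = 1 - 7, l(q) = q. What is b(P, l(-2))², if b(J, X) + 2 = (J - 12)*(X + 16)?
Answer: 64516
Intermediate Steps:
P = -6
b(J, X) = -2 + (-12 + J)*(16 + X) (b(J, X) = -2 + (J - 12)*(X + 16) = -2 + (-12 + J)*(16 + X))
b(P, l(-2))² = (-194 - 12*(-2) + 16*(-6) - 6*(-2))² = (-194 + 24 - 96 + 12)² = (-254)² = 64516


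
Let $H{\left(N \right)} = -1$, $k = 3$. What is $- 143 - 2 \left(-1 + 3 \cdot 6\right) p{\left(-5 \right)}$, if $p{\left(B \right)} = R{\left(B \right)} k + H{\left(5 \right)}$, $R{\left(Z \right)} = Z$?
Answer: $-77792$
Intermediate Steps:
$p{\left(B \right)} = -1 + 3 B$ ($p{\left(B \right)} = B 3 - 1 = 3 B - 1 = -1 + 3 B$)
$- 143 - 2 \left(-1 + 3 \cdot 6\right) p{\left(-5 \right)} = - 143 - 2 \left(-1 + 3 \cdot 6\right) \left(-1 + 3 \left(-5\right)\right) = - 143 - 2 \left(-1 + 18\right) \left(-1 - 15\right) = - 143 \left(-2\right) 17 \left(-16\right) = - 143 \left(\left(-34\right) \left(-16\right)\right) = \left(-143\right) 544 = -77792$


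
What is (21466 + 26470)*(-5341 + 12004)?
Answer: 319397568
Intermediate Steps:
(21466 + 26470)*(-5341 + 12004) = 47936*6663 = 319397568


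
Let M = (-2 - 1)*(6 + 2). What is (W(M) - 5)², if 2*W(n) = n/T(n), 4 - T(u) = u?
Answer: 1444/49 ≈ 29.469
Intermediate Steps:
T(u) = 4 - u
M = -24 (M = -3*8 = -24)
W(n) = n/(2*(4 - n)) (W(n) = (n/(4 - n))/2 = n/(2*(4 - n)))
(W(M) - 5)² = (-1*(-24)/(-8 + 2*(-24)) - 5)² = (-1*(-24)/(-8 - 48) - 5)² = (-1*(-24)/(-56) - 5)² = (-1*(-24)*(-1/56) - 5)² = (-3/7 - 5)² = (-38/7)² = 1444/49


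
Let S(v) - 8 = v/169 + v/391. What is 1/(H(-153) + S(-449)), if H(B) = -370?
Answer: -66079/24172038 ≈ -0.0027337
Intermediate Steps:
S(v) = 8 + 560*v/66079 (S(v) = 8 + (v/169 + v/391) = 8 + 560*v/66079)
1/(H(-153) + S(-449)) = 1/(-370 + (8 + (560/66079)*(-449))) = 1/(-370 + (8 - 251440/66079)) = 1/(-370 + 277192/66079) = 1/(-24172038/66079) = -66079/24172038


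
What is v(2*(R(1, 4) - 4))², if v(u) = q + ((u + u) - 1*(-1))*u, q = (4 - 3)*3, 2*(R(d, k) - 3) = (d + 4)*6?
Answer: 2556801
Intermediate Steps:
R(d, k) = 15 + 3*d (R(d, k) = 3 + ((d + 4)*6)/2 = 3 + ((4 + d)*6)/2 = 3 + (24 + 6*d)/2 = 3 + (12 + 3*d) = 15 + 3*d)
q = 3 (q = 1*3 = 3)
v(u) = 3 + u*(1 + 2*u) (v(u) = 3 + ((u + u) - 1*(-1))*u = 3 + (2*u + 1)*u = 3 + (1 + 2*u)*u = 3 + u*(1 + 2*u))
v(2*(R(1, 4) - 4))² = (3 + 2*((15 + 3*1) - 4) + 2*(2*((15 + 3*1) - 4))²)² = (3 + 2*((15 + 3) - 4) + 2*(2*((15 + 3) - 4))²)² = (3 + 2*(18 - 4) + 2*(2*(18 - 4))²)² = (3 + 2*14 + 2*(2*14)²)² = (3 + 28 + 2*28²)² = (3 + 28 + 2*784)² = (3 + 28 + 1568)² = 1599² = 2556801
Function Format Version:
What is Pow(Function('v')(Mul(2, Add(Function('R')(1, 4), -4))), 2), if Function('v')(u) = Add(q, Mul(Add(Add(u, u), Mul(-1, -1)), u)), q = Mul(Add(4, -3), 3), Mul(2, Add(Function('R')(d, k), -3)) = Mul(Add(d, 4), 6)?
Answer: 2556801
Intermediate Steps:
Function('R')(d, k) = Add(15, Mul(3, d)) (Function('R')(d, k) = Add(3, Mul(Rational(1, 2), Mul(Add(d, 4), 6))) = Add(3, Mul(Rational(1, 2), Mul(Add(4, d), 6))) = Add(3, Mul(Rational(1, 2), Add(24, Mul(6, d)))) = Add(3, Add(12, Mul(3, d))) = Add(15, Mul(3, d)))
q = 3 (q = Mul(1, 3) = 3)
Function('v')(u) = Add(3, Mul(u, Add(1, Mul(2, u)))) (Function('v')(u) = Add(3, Mul(Add(Add(u, u), Mul(-1, -1)), u)) = Add(3, Mul(Add(Mul(2, u), 1), u)) = Add(3, Mul(Add(1, Mul(2, u)), u)) = Add(3, Mul(u, Add(1, Mul(2, u)))))
Pow(Function('v')(Mul(2, Add(Function('R')(1, 4), -4))), 2) = Pow(Add(3, Mul(2, Add(Add(15, Mul(3, 1)), -4)), Mul(2, Pow(Mul(2, Add(Add(15, Mul(3, 1)), -4)), 2))), 2) = Pow(Add(3, Mul(2, Add(Add(15, 3), -4)), Mul(2, Pow(Mul(2, Add(Add(15, 3), -4)), 2))), 2) = Pow(Add(3, Mul(2, Add(18, -4)), Mul(2, Pow(Mul(2, Add(18, -4)), 2))), 2) = Pow(Add(3, Mul(2, 14), Mul(2, Pow(Mul(2, 14), 2))), 2) = Pow(Add(3, 28, Mul(2, Pow(28, 2))), 2) = Pow(Add(3, 28, Mul(2, 784)), 2) = Pow(Add(3, 28, 1568), 2) = Pow(1599, 2) = 2556801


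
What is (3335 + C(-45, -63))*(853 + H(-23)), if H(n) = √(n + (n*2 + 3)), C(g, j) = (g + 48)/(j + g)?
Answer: 102410327/36 + 120059*I*√66/36 ≈ 2.8447e+6 + 27093.0*I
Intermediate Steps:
C(g, j) = (48 + g)/(g + j)
H(n) = √(3 + 3*n) (H(n) = √(n + (2*n + 3)) = √(n + (3 + 2*n)) = √(3 + 3*n))
(3335 + C(-45, -63))*(853 + H(-23)) = (3335 + (48 - 45)/(-45 - 63))*(853 + √(3 + 3*(-23))) = (3335 + 3/(-108))*(853 + √(3 - 69)) = (3335 - 1/108*3)*(853 + √(-66)) = (3335 - 1/36)*(853 + I*√66) = 120059*(853 + I*√66)/36 = 102410327/36 + 120059*I*√66/36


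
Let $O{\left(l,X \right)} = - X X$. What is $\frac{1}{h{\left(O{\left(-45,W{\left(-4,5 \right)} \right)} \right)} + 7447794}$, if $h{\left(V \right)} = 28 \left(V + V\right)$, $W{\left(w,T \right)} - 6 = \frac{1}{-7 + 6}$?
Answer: $\frac{1}{7446394} \approx 1.3429 \cdot 10^{-7}$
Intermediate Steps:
$W{\left(w,T \right)} = 5$ ($W{\left(w,T \right)} = 6 + \frac{1}{-7 + 6} = 6 + \frac{1}{-1} = 6 - 1 = 5$)
$O{\left(l,X \right)} = - X^{2}$
$h{\left(V \right)} = 56 V$ ($h{\left(V \right)} = 28 \cdot 2 V = 56 V$)
$\frac{1}{h{\left(O{\left(-45,W{\left(-4,5 \right)} \right)} \right)} + 7447794} = \frac{1}{56 \left(- 5^{2}\right) + 7447794} = \frac{1}{56 \left(\left(-1\right) 25\right) + 7447794} = \frac{1}{56 \left(-25\right) + 7447794} = \frac{1}{-1400 + 7447794} = \frac{1}{7446394}$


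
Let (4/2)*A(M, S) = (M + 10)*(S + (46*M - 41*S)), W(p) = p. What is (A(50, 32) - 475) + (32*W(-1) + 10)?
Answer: 30103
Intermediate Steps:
A(M, S) = (10 + M)*(-40*S + 46*M)/2 (A(M, S) = ((M + 10)*(S + (46*M - 41*S)))/2 = ((10 + M)*(S + (-41*S + 46*M)))/2 = ((10 + M)*(-40*S + 46*M))/2 = (10 + M)*(-40*S + 46*M)/2)
(A(50, 32) - 475) + (32*W(-1) + 10) = ((-200*32 + 23*50² + 230*50 - 20*50*32) - 475) + (32*(-1) + 10) = ((-6400 + 23*2500 + 11500 - 32000) - 475) + (-32 + 10) = ((-6400 + 57500 + 11500 - 32000) - 475) - 22 = (30600 - 475) - 22 = 30125 - 22 = 30103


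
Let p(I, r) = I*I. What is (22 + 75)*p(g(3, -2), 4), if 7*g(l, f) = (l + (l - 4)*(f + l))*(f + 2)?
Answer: 0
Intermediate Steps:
g(l, f) = (2 + f)*(l + (-4 + l)*(f + l))/7 (g(l, f) = ((l + (l - 4)*(f + l))*(f + 2))/7 = ((l + (-4 + l)*(f + l))*(2 + f))/7 = ((2 + f)*(l + (-4 + l)*(f + l)))/7 = (2 + f)*(l + (-4 + l)*(f + l))/7)
p(I, r) = I**2
(22 + 75)*p(g(3, -2), 4) = (22 + 75)*(-8/7*(-2) - 6/7*3 - 4/7*(-2)**2 + (2/7)*3**2 - 1/7*(-2)*3 + (1/7)*(-2)*3**2 + (1/7)*3*(-2)**2)**2 = 97*(16/7 - 18/7 - 4/7*4 + (2/7)*9 + 6/7 + (1/7)*(-2)*9 + (1/7)*3*4)**2 = 97*(16/7 - 18/7 - 16/7 + 18/7 + 6/7 - 18/7 + 12/7)**2 = 97*0**2 = 97*0 = 0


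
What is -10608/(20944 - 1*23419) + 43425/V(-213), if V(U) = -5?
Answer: -7161589/825 ≈ -8680.7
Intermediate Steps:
-10608/(20944 - 1*23419) + 43425/V(-213) = -10608/(20944 - 1*23419) + 43425/(-5) = -10608/(20944 - 23419) + 43425*(-1/5) = -10608/(-2475) - 8685 = -10608*(-1/2475) - 8685 = 3536/825 - 8685 = -7161589/825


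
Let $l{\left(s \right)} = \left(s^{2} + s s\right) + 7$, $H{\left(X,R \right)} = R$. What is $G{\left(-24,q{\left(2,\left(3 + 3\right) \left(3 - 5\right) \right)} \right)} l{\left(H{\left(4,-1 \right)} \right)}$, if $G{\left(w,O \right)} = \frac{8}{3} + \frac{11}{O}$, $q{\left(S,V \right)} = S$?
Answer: $\frac{147}{2} \approx 73.5$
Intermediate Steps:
$G{\left(w,O \right)} = \frac{8}{3} + \frac{11}{O}$ ($G{\left(w,O \right)} = 8 \cdot \frac{1}{3} + \frac{11}{O} = \frac{8}{3} + \frac{11}{O}$)
$l{\left(s \right)} = 7 + 2 s^{2}$ ($l{\left(s \right)} = \left(s^{2} + s^{2}\right) + 7 = 2 s^{2} + 7 = 7 + 2 s^{2}$)
$G{\left(-24,q{\left(2,\left(3 + 3\right) \left(3 - 5\right) \right)} \right)} l{\left(H{\left(4,-1 \right)} \right)} = \left(\frac{8}{3} + \frac{11}{2}\right) \left(7 + 2 \left(-1\right)^{2}\right) = \left(\frac{8}{3} + 11 \cdot \frac{1}{2}\right) \left(7 + 2 \cdot 1\right) = \left(\frac{8}{3} + \frac{11}{2}\right) \left(7 + 2\right) = \frac{49}{6} \cdot 9 = \frac{147}{2}$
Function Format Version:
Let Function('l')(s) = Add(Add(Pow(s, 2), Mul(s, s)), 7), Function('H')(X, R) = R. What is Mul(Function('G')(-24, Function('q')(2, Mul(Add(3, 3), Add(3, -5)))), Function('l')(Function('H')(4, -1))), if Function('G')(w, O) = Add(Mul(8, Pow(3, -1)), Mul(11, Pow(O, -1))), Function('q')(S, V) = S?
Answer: Rational(147, 2) ≈ 73.500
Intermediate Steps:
Function('G')(w, O) = Add(Rational(8, 3), Mul(11, Pow(O, -1))) (Function('G')(w, O) = Add(Mul(8, Rational(1, 3)), Mul(11, Pow(O, -1))) = Add(Rational(8, 3), Mul(11, Pow(O, -1))))
Function('l')(s) = Add(7, Mul(2, Pow(s, 2))) (Function('l')(s) = Add(Add(Pow(s, 2), Pow(s, 2)), 7) = Add(Mul(2, Pow(s, 2)), 7) = Add(7, Mul(2, Pow(s, 2))))
Mul(Function('G')(-24, Function('q')(2, Mul(Add(3, 3), Add(3, -5)))), Function('l')(Function('H')(4, -1))) = Mul(Add(Rational(8, 3), Mul(11, Pow(2, -1))), Add(7, Mul(2, Pow(-1, 2)))) = Mul(Add(Rational(8, 3), Mul(11, Rational(1, 2))), Add(7, Mul(2, 1))) = Mul(Add(Rational(8, 3), Rational(11, 2)), Add(7, 2)) = Mul(Rational(49, 6), 9) = Rational(147, 2)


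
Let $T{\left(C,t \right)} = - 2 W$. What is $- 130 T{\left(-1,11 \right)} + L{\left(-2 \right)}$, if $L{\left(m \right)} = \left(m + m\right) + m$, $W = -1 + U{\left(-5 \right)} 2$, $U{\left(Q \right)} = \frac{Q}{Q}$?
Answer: $254$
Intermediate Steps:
$U{\left(Q \right)} = 1$
$W = 1$ ($W = -1 + 1 \cdot 2 = -1 + 2 = 1$)
$L{\left(m \right)} = 3 m$ ($L{\left(m \right)} = 2 m + m = 3 m$)
$T{\left(C,t \right)} = -2$ ($T{\left(C,t \right)} = \left(-2\right) 1 = -2$)
$- 130 T{\left(-1,11 \right)} + L{\left(-2 \right)} = \left(-130\right) \left(-2\right) + 3 \left(-2\right) = 260 - 6 = 254$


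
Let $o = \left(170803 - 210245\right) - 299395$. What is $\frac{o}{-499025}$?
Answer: $\frac{338837}{499025} \approx 0.679$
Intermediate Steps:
$o = -338837$ ($o = \left(170803 - 210245\right) - 299395 = -39442 - 299395 = -338837$)
$\frac{o}{-499025} = - \frac{338837}{-499025} = \left(-338837\right) \left(- \frac{1}{499025}\right) = \frac{338837}{499025}$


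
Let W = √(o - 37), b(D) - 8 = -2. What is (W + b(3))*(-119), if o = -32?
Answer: -714 - 119*I*√69 ≈ -714.0 - 988.49*I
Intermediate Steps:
b(D) = 6 (b(D) = 8 - 2 = 6)
W = I*√69 (W = √(-32 - 37) = √(-69) = I*√69 ≈ 8.3066*I)
(W + b(3))*(-119) = (I*√69 + 6)*(-119) = (6 + I*√69)*(-119) = -714 - 119*I*√69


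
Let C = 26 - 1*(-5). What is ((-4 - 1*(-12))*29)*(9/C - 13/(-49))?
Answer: 195808/1519 ≈ 128.91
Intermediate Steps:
C = 31 (C = 26 + 5 = 31)
((-4 - 1*(-12))*29)*(9/C - 13/(-49)) = ((-4 - 1*(-12))*29)*(9/31 - 13/(-49)) = ((-4 + 12)*29)*(9*(1/31) - 13*(-1/49)) = (8*29)*(9/31 + 13/49) = 232*(844/1519) = 195808/1519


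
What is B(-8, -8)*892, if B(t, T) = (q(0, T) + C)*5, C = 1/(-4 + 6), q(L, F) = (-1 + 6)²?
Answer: 113730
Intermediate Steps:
q(L, F) = 25 (q(L, F) = 5² = 25)
C = ½ (C = 1/2 = ½ ≈ 0.50000)
B(t, T) = 255/2 (B(t, T) = (25 + ½)*5 = (51/2)*5 = 255/2)
B(-8, -8)*892 = (255/2)*892 = 113730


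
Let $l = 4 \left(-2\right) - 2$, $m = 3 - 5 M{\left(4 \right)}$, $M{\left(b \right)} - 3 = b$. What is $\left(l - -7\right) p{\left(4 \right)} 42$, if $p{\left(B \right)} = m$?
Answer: $4032$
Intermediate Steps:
$M{\left(b \right)} = 3 + b$
$m = -32$ ($m = 3 - 5 \left(3 + 4\right) = 3 - 35 = -32$)
$p{\left(B \right)} = -32$
$l = -10$ ($l = -8 - 2 = -10$)
$\left(l - -7\right) p{\left(4 \right)} 42 = \left(-10 - -7\right) \left(-32\right) 42 = \left(-10 + 7\right) \left(-32\right) 42 = \left(-3\right) \left(-32\right) 42 = 96 \cdot 42 = 4032$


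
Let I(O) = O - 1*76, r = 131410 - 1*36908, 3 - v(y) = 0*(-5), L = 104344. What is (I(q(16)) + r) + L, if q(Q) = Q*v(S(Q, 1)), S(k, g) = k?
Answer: 198818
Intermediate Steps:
v(y) = 3 (v(y) = 3 - 0*(-5) = 3 - 1*0 = 3 + 0 = 3)
q(Q) = 3*Q (q(Q) = Q*3 = 3*Q)
r = 94502 (r = 131410 - 36908 = 94502)
I(O) = -76 + O (I(O) = O - 76 = -76 + O)
(I(q(16)) + r) + L = ((-76 + 3*16) + 94502) + 104344 = ((-76 + 48) + 94502) + 104344 = (-28 + 94502) + 104344 = 94474 + 104344 = 198818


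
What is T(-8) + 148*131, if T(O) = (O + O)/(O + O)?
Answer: 19389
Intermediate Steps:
T(O) = 1 (T(O) = (2*O)/((2*O)) = (2*O)*(1/(2*O)) = 1)
T(-8) + 148*131 = 1 + 148*131 = 1 + 19388 = 19389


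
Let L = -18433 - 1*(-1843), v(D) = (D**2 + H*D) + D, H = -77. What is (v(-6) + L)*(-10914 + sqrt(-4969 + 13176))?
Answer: 175693572 - 16098*sqrt(8207) ≈ 1.7424e+8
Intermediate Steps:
v(D) = D**2 - 76*D (v(D) = (D**2 - 77*D) + D = D**2 - 76*D)
L = -16590 (L = -18433 + 1843 = -16590)
(v(-6) + L)*(-10914 + sqrt(-4969 + 13176)) = (-6*(-76 - 6) - 16590)*(-10914 + sqrt(-4969 + 13176)) = (-6*(-82) - 16590)*(-10914 + sqrt(8207)) = (492 - 16590)*(-10914 + sqrt(8207)) = -16098*(-10914 + sqrt(8207)) = 175693572 - 16098*sqrt(8207)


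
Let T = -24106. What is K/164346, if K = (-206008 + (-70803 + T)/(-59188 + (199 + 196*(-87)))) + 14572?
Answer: -14556889967/12497034186 ≈ -1.1648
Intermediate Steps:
K = -14556889967/76041 (K = (-206008 + (-70803 - 24106)/(-59188 + (199 + 196*(-87)))) + 14572 = (-206008 - 94909/(-59188 + (199 - 17052))) + 14572 = (-206008 - 94909/(-59188 - 16853)) + 14572 = (-206008 - 94909/(-76041)) + 14572 = (-206008 - 94909*(-1/76041)) + 14572 = (-206008 + 94909/76041) + 14572 = -15664959419/76041 + 14572 = -14556889967/76041 ≈ -1.9143e+5)
K/164346 = -14556889967/76041/164346 = -14556889967/76041*1/164346 = -14556889967/12497034186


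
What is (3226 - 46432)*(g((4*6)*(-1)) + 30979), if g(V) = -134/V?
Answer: -2677439815/2 ≈ -1.3387e+9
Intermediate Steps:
(3226 - 46432)*(g((4*6)*(-1)) + 30979) = (3226 - 46432)*(-134/((4*6)*(-1)) + 30979) = -43206*(-134/(24*(-1)) + 30979) = -43206*(-134/(-24) + 30979) = -43206*(-134*(-1/24) + 30979) = -43206*(67/12 + 30979) = -43206*371815/12 = -2677439815/2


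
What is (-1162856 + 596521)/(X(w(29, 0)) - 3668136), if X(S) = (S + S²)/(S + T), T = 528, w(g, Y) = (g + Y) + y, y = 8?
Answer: 319979275/2072495434 ≈ 0.15439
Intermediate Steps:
w(g, Y) = 8 + Y + g (w(g, Y) = (g + Y) + 8 = (Y + g) + 8 = 8 + Y + g)
X(S) = (S + S²)/(528 + S) (X(S) = (S + S²)/(S + 528) = (S + S²)/(528 + S))
(-1162856 + 596521)/(X(w(29, 0)) - 3668136) = (-1162856 + 596521)/((8 + 0 + 29)*(1 + (8 + 0 + 29))/(528 + (8 + 0 + 29)) - 3668136) = -566335/(37*(1 + 37)/(528 + 37) - 3668136) = -566335/(37*38/565 - 3668136) = -566335/(37*(1/565)*38 - 3668136) = -566335/(1406/565 - 3668136) = -566335/(-2072495434/565) = -566335*(-565/2072495434) = 319979275/2072495434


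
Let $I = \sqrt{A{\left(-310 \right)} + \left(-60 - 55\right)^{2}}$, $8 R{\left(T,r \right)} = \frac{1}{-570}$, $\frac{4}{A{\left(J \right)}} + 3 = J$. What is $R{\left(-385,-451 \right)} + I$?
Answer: $- \frac{1}{4560} + \frac{\sqrt{1295638773}}{313} \approx 115.0$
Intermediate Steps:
$A{\left(J \right)} = \frac{4}{-3 + J}$
$R{\left(T,r \right)} = - \frac{1}{4560}$ ($R{\left(T,r \right)} = \frac{1}{8 \left(-570\right)} = \frac{1}{8} \left(- \frac{1}{570}\right) = - \frac{1}{4560}$)
$I = \frac{\sqrt{1295638773}}{313}$ ($I = \sqrt{\frac{4}{-3 - 310} + \left(-60 - 55\right)^{2}} = \sqrt{\frac{4}{-313} + \left(-115\right)^{2}} = \sqrt{4 \left(- \frac{1}{313}\right) + 13225} = \sqrt{- \frac{4}{313} + 13225} = \sqrt{\frac{4139421}{313}} = \frac{\sqrt{1295638773}}{313} \approx 115.0$)
$R{\left(-385,-451 \right)} + I = - \frac{1}{4560} + \frac{\sqrt{1295638773}}{313}$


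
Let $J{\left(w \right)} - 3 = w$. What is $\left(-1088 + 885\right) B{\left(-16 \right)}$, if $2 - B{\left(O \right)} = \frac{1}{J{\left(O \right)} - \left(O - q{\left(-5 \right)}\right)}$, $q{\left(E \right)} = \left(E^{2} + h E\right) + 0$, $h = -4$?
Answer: $- \frac{19285}{48} \approx -401.77$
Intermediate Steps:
$q{\left(E \right)} = E^{2} - 4 E$ ($q{\left(E \right)} = \left(E^{2} - 4 E\right) + 0 = E^{2} - 4 E$)
$J{\left(w \right)} = 3 + w$
$B{\left(O \right)} = \frac{95}{48}$ ($B{\left(O \right)} = 2 - \frac{1}{\left(3 + O\right) - \left(O + 5 \left(-4 - 5\right)\right)} = 2 - \frac{1}{\left(3 + O\right) - \left(-45 + O\right)} = 2 - \frac{1}{48} = \frac{95}{48}$)
$\left(-1088 + 885\right) B{\left(-16 \right)} = \left(-1088 + 885\right) \frac{95}{48} = \left(-203\right) \frac{95}{48} = - \frac{19285}{48}$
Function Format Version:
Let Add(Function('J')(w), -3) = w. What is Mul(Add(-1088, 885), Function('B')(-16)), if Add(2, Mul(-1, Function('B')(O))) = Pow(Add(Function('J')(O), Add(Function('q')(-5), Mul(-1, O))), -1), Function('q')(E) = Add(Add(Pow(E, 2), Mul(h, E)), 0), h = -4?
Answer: Rational(-19285, 48) ≈ -401.77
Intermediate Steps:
Function('q')(E) = Add(Pow(E, 2), Mul(-4, E)) (Function('q')(E) = Add(Add(Pow(E, 2), Mul(-4, E)), 0) = Add(Pow(E, 2), Mul(-4, E)))
Function('J')(w) = Add(3, w)
Function('B')(O) = Rational(95, 48) (Function('B')(O) = Add(2, Mul(-1, Pow(Add(Add(3, O), Add(Mul(-5, Add(-4, -5)), Mul(-1, O))), -1))) = Add(2, Mul(-1, Pow(Add(Add(3, O), Add(Mul(-5, -9), Mul(-1, O))), -1))) = Add(2, Mul(-1, Pow(Add(Add(3, O), Add(45, Mul(-1, O))), -1))) = Add(2, Mul(-1, Pow(48, -1))) = Add(2, Mul(-1, Rational(1, 48))) = Add(2, Rational(-1, 48)) = Rational(95, 48))
Mul(Add(-1088, 885), Function('B')(-16)) = Mul(Add(-1088, 885), Rational(95, 48)) = Mul(-203, Rational(95, 48)) = Rational(-19285, 48)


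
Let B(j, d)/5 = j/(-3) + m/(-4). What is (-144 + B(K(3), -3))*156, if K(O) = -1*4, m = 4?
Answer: -22204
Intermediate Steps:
K(O) = -4
B(j, d) = -5 - 5*j/3 (B(j, d) = 5*(j/(-3) + 4/(-4)) = 5*(j*(-⅓) + 4*(-¼)) = 5*(-j/3 - 1) = 5*(-1 - j/3) = -5 - 5*j/3)
(-144 + B(K(3), -3))*156 = (-144 + (-5 - 5/3*(-4)))*156 = (-144 + (-5 + 20/3))*156 = (-144 + 5/3)*156 = -427/3*156 = -22204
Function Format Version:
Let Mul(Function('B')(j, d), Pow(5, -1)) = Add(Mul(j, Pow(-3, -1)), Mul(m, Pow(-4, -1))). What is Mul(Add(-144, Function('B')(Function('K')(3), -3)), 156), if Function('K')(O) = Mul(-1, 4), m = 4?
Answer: -22204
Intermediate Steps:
Function('K')(O) = -4
Function('B')(j, d) = Add(-5, Mul(Rational(-5, 3), j)) (Function('B')(j, d) = Mul(5, Add(Mul(j, Pow(-3, -1)), Mul(4, Pow(-4, -1)))) = Mul(5, Add(Mul(j, Rational(-1, 3)), Mul(4, Rational(-1, 4)))) = Mul(5, Add(Mul(Rational(-1, 3), j), -1)) = Mul(5, Add(-1, Mul(Rational(-1, 3), j))) = Add(-5, Mul(Rational(-5, 3), j)))
Mul(Add(-144, Function('B')(Function('K')(3), -3)), 156) = Mul(Add(-144, Add(-5, Mul(Rational(-5, 3), -4))), 156) = Mul(Add(-144, Add(-5, Rational(20, 3))), 156) = Mul(Add(-144, Rational(5, 3)), 156) = Mul(Rational(-427, 3), 156) = -22204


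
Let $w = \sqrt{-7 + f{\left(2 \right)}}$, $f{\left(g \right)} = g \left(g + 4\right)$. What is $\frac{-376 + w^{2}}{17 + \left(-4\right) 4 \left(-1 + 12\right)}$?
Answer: $\frac{7}{3} \approx 2.3333$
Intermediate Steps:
$f{\left(g \right)} = g \left(4 + g\right)$
$w = \sqrt{5}$ ($w = \sqrt{-7 + 2 \left(4 + 2\right)} = \sqrt{-7 + 2 \cdot 6} = \sqrt{-7 + 12} = \sqrt{5} \approx 2.2361$)
$\frac{-376 + w^{2}}{17 + \left(-4\right) 4 \left(-1 + 12\right)} = \frac{-376 + \left(\sqrt{5}\right)^{2}}{17 + \left(-4\right) 4 \left(-1 + 12\right)} = \frac{-376 + 5}{17 - 176} = - \frac{371}{17 - 176} = - \frac{371}{-159} = \left(-371\right) \left(- \frac{1}{159}\right) = \frac{7}{3}$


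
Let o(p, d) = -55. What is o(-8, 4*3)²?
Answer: 3025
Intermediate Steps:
o(-8, 4*3)² = (-55)² = 3025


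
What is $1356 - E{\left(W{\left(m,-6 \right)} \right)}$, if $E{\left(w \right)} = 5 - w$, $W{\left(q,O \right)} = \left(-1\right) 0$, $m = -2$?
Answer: $1351$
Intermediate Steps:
$W{\left(q,O \right)} = 0$
$1356 - E{\left(W{\left(m,-6 \right)} \right)} = 1356 - \left(5 - 0\right) = 1356 - \left(5 + 0\right) = 1356 - 5 = 1351$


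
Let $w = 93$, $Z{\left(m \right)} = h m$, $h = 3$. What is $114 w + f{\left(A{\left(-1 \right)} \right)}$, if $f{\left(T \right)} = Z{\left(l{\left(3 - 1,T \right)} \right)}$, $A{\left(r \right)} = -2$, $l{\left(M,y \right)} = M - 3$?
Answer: $10599$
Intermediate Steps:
$l{\left(M,y \right)} = -3 + M$
$Z{\left(m \right)} = 3 m$
$f{\left(T \right)} = -3$ ($f{\left(T \right)} = 3 \left(-3 + \left(3 - 1\right)\right) = 3 \left(-3 + 2\right) = 3 \left(-1\right) = -3$)
$114 w + f{\left(A{\left(-1 \right)} \right)} = 114 \cdot 93 - 3 = 10602 - 3 = 10599$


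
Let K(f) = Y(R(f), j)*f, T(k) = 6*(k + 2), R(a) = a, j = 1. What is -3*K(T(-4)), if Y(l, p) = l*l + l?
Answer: 4752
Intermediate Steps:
Y(l, p) = l + l**2 (Y(l, p) = l**2 + l = l + l**2)
T(k) = 12 + 6*k (T(k) = 6*(2 + k) = 12 + 6*k)
K(f) = f**2*(1 + f) (K(f) = (f*(1 + f))*f = f**2*(1 + f))
-3*K(T(-4)) = -3*(12 + 6*(-4))**2*(1 + (12 + 6*(-4))) = -3*(12 - 24)**2*(1 + (12 - 24)) = -3*(-12)**2*(1 - 12) = -432*(-11) = -3*(-1584) = 4752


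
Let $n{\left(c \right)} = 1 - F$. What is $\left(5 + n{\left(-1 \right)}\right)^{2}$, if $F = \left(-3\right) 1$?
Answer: $81$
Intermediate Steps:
$F = -3$
$n{\left(c \right)} = 4$ ($n{\left(c \right)} = 1 - -3 = 1 + 3 = 4$)
$\left(5 + n{\left(-1 \right)}\right)^{2} = \left(5 + 4\right)^{2} = 9^{2} = 81$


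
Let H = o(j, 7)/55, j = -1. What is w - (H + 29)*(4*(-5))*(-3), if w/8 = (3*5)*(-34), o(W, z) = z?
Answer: -64104/11 ≈ -5827.6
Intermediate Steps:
w = -4080 (w = 8*((3*5)*(-34)) = 8*(15*(-34)) = 8*(-510) = -4080)
H = 7/55 ≈ 0.12727
w - (H + 29)*(4*(-5))*(-3) = -4080 - (7/55 + 29)*(4*(-5))*(-3) = -4080 - 1602*(-20*(-3))/55 = -4080 - 1602*60/55 = -4080 - 1*19224/11 = -4080 - 19224/11 = -64104/11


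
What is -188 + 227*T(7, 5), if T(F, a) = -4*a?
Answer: -4728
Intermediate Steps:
-188 + 227*T(7, 5) = -188 + 227*(-4*5) = -188 + 227*(-20) = -188 - 4540 = -4728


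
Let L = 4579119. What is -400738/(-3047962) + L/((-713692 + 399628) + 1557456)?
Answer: 2409209188129/631635261184 ≈ 3.8142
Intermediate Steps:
-400738/(-3047962) + L/((-713692 + 399628) + 1557456) = -400738/(-3047962) + 4579119/((-713692 + 399628) + 1557456) = -400738*(-1/3047962) + 4579119/(-314064 + 1557456) = 200369/1523981 + 4579119/1243392 = 200369/1523981 + 4579119*(1/1243392) = 200369/1523981 + 1526373/414464 = 2409209188129/631635261184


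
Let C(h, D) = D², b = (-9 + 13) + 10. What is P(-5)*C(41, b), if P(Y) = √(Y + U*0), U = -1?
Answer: 196*I*√5 ≈ 438.27*I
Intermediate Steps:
P(Y) = √Y (P(Y) = √(Y - 1*0) = √(Y + 0) = √Y)
b = 14 (b = 4 + 10 = 14)
P(-5)*C(41, b) = √(-5)*14² = (I*√5)*196 = 196*I*√5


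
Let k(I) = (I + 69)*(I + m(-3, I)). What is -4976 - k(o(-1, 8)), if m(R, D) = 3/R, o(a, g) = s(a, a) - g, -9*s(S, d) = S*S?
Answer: -358120/81 ≈ -4421.2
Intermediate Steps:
s(S, d) = -S²/9 (s(S, d) = -S*S/9 = -S²/9)
o(a, g) = -g - a²/9 (o(a, g) = -a²/9 - g = -g - a²/9)
k(I) = (-1 + I)*(69 + I) (k(I) = (I + 69)*(I + 3/(-3)) = (69 + I)*(I + 3*(-⅓)) = (69 + I)*(I - 1) = (69 + I)*(-1 + I) = (-1 + I)*(69 + I))
-4976 - k(o(-1, 8)) = -4976 - (-69 + (-1*8 - ⅑*(-1)²)² + 68*(-1*8 - ⅑*(-1)²)) = -4976 - (-69 + (-8 - ⅑*1)² + 68*(-8 - ⅑*1)) = -4976 - (-69 + (-8 - ⅑)² + 68*(-8 - ⅑)) = -4976 - (-69 + (-73/9)² + 68*(-73/9)) = -4976 - (-69 + 5329/81 - 4964/9) = -4976 - 1*(-44936/81) = -4976 + 44936/81 = -358120/81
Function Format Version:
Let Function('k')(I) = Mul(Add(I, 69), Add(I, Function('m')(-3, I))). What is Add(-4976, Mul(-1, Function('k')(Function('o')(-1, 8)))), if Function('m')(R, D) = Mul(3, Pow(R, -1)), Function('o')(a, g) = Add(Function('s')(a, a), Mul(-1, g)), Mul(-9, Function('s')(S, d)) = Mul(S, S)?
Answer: Rational(-358120, 81) ≈ -4421.2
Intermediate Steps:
Function('s')(S, d) = Mul(Rational(-1, 9), Pow(S, 2)) (Function('s')(S, d) = Mul(Rational(-1, 9), Mul(S, S)) = Mul(Rational(-1, 9), Pow(S, 2)))
Function('o')(a, g) = Add(Mul(-1, g), Mul(Rational(-1, 9), Pow(a, 2))) (Function('o')(a, g) = Add(Mul(Rational(-1, 9), Pow(a, 2)), Mul(-1, g)) = Add(Mul(-1, g), Mul(Rational(-1, 9), Pow(a, 2))))
Function('k')(I) = Mul(Add(-1, I), Add(69, I)) (Function('k')(I) = Mul(Add(I, 69), Add(I, Mul(3, Pow(-3, -1)))) = Mul(Add(69, I), Add(I, Mul(3, Rational(-1, 3)))) = Mul(Add(69, I), Add(I, -1)) = Mul(Add(69, I), Add(-1, I)) = Mul(Add(-1, I), Add(69, I)))
Add(-4976, Mul(-1, Function('k')(Function('o')(-1, 8)))) = Add(-4976, Mul(-1, Add(-69, Pow(Add(Mul(-1, 8), Mul(Rational(-1, 9), Pow(-1, 2))), 2), Mul(68, Add(Mul(-1, 8), Mul(Rational(-1, 9), Pow(-1, 2))))))) = Add(-4976, Mul(-1, Add(-69, Pow(Add(-8, Mul(Rational(-1, 9), 1)), 2), Mul(68, Add(-8, Mul(Rational(-1, 9), 1)))))) = Add(-4976, Mul(-1, Add(-69, Pow(Add(-8, Rational(-1, 9)), 2), Mul(68, Add(-8, Rational(-1, 9)))))) = Add(-4976, Mul(-1, Add(-69, Pow(Rational(-73, 9), 2), Mul(68, Rational(-73, 9))))) = Add(-4976, Mul(-1, Add(-69, Rational(5329, 81), Rational(-4964, 9)))) = Add(-4976, Mul(-1, Rational(-44936, 81))) = Add(-4976, Rational(44936, 81)) = Rational(-358120, 81)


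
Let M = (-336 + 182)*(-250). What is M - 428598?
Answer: -390098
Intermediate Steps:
M = 38500 (M = -154*(-250) = 38500)
M - 428598 = 38500 - 428598 = -390098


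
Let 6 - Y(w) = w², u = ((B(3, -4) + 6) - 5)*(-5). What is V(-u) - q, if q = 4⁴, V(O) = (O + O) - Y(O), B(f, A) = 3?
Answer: 178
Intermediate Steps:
u = -20 (u = ((3 + 6) - 5)*(-5) = (9 - 5)*(-5) = 4*(-5) = -20)
Y(w) = 6 - w²
V(O) = -6 + O² + 2*O (V(O) = (O + O) - (6 - O²) = 2*O + (-6 + O²) = -6 + O² + 2*O)
q = 256
V(-u) - q = (-6 + (-1*(-20))² + 2*(-1*(-20))) - 1*256 = (-6 + 20² + 2*20) - 256 = (-6 + 400 + 40) - 256 = 434 - 256 = 178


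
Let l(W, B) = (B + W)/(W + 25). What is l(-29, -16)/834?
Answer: 15/1112 ≈ 0.013489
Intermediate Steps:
l(W, B) = (B + W)/(25 + W)
l(-29, -16)/834 = ((-16 - 29)/(25 - 29))/834 = (-45/(-4))*(1/834) = -¼*(-45)*(1/834) = (45/4)*(1/834) = 15/1112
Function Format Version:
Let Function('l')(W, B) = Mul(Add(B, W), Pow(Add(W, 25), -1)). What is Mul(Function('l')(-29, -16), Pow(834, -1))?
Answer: Rational(15, 1112) ≈ 0.013489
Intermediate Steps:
Function('l')(W, B) = Mul(Pow(Add(25, W), -1), Add(B, W)) (Function('l')(W, B) = Mul(Add(B, W), Pow(Add(25, W), -1)) = Mul(Pow(Add(25, W), -1), Add(B, W)))
Mul(Function('l')(-29, -16), Pow(834, -1)) = Mul(Mul(Pow(Add(25, -29), -1), Add(-16, -29)), Pow(834, -1)) = Mul(Mul(Pow(-4, -1), -45), Rational(1, 834)) = Mul(Mul(Rational(-1, 4), -45), Rational(1, 834)) = Mul(Rational(45, 4), Rational(1, 834)) = Rational(15, 1112)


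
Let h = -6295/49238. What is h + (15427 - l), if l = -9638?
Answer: 1234144175/49238 ≈ 25065.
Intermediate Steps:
h = -6295/49238 (h = -6295*1/49238 = -6295/49238 ≈ -0.12785)
h + (15427 - l) = -6295/49238 + (15427 - 1*(-9638)) = -6295/49238 + (15427 + 9638) = -6295/49238 + 25065 = 1234144175/49238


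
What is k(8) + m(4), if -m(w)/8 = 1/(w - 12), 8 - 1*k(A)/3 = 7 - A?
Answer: 28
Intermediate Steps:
k(A) = 3 + 3*A (k(A) = 24 - 3*(7 - A) = 24 + (-21 + 3*A) = 3 + 3*A)
m(w) = -8/(-12 + w) (m(w) = -8/(w - 12) = -8/(-12 + w))
k(8) + m(4) = (3 + 3*8) - 8/(-12 + 4) = (3 + 24) - 8/(-8) = 27 - 8*(-1/8) = 27 + 1 = 28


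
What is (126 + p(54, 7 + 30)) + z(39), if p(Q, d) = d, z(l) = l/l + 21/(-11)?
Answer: 1783/11 ≈ 162.09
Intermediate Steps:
z(l) = -10/11 (z(l) = 1 + 21*(-1/11) = 1 - 21/11 = -10/11)
(126 + p(54, 7 + 30)) + z(39) = (126 + (7 + 30)) - 10/11 = (126 + 37) - 10/11 = 163 - 10/11 = 1783/11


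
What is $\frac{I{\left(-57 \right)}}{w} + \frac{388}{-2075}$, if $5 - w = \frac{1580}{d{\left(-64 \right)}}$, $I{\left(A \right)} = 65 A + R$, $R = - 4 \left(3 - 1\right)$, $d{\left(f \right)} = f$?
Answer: $- \frac{4938236}{39425} \approx -125.26$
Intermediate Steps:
$R = -8$ ($R = \left(-4\right) 2 = -8$)
$I{\left(A \right)} = -8 + 65 A$ ($I{\left(A \right)} = 65 A - 8 = -8 + 65 A$)
$w = \frac{475}{16}$ ($w = 5 - \frac{1580}{-64} = 5 - 1580 \left(- \frac{1}{64}\right) = 5 - - \frac{395}{16} = 5 + \frac{395}{16} = \frac{475}{16} \approx 29.688$)
$\frac{I{\left(-57 \right)}}{w} + \frac{388}{-2075} = \frac{-8 + 65 \left(-57\right)}{\frac{475}{16}} + \frac{388}{-2075} = \left(-8 - 3705\right) \frac{16}{475} + 388 \left(- \frac{1}{2075}\right) = \left(-3713\right) \frac{16}{475} - \frac{388}{2075} = - \frac{59408}{475} - \frac{388}{2075} = - \frac{4938236}{39425}$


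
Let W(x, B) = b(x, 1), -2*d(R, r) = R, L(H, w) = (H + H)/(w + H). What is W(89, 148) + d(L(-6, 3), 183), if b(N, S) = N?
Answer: 87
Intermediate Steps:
L(H, w) = 2*H/(H + w) (L(H, w) = (2*H)/(H + w) = 2*H/(H + w))
d(R, r) = -R/2
W(x, B) = x
W(89, 148) + d(L(-6, 3), 183) = 89 - (-6)/(-6 + 3) = 89 - (-6)/(-3) = 89 - (-6)*(-1)/3 = 89 - ½*4 = 89 - 2 = 87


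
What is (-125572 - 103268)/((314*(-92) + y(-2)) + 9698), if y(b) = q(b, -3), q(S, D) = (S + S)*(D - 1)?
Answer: 114420/9587 ≈ 11.935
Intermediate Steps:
q(S, D) = 2*S*(-1 + D) (q(S, D) = (2*S)*(-1 + D) = 2*S*(-1 + D))
y(b) = -8*b (y(b) = 2*b*(-1 - 3) = 2*b*(-4) = -8*b)
(-125572 - 103268)/((314*(-92) + y(-2)) + 9698) = (-125572 - 103268)/((314*(-92) - 8*(-2)) + 9698) = -228840/((-28888 + 16) + 9698) = -228840/(-28872 + 9698) = -228840/(-19174) = -228840*(-1/19174) = 114420/9587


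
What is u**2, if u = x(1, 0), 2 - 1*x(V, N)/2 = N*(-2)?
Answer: 16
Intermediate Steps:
x(V, N) = 4 + 4*N (x(V, N) = 4 - 2*N*(-2) = 4 - (-4)*N = 4 + 4*N)
u = 4 (u = 4 + 4*0 = 4 + 0 = 4)
u**2 = 4**2 = 16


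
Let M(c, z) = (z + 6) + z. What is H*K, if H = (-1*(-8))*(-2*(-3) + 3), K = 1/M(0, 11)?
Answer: 18/7 ≈ 2.5714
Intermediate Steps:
M(c, z) = 6 + 2*z (M(c, z) = (6 + z) + z = 6 + 2*z)
K = 1/28 (K = 1/(6 + 2*11) = 1/(6 + 22) = 1/28 ≈ 0.035714)
H = 72 (H = 8*(6 + 3) = 8*9 = 72)
H*K = 72*(1/28) = 18/7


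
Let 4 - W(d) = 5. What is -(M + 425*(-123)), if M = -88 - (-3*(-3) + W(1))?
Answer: 52371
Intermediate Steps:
W(d) = -1 (W(d) = 4 - 1*5 = 4 - 5 = -1)
M = -96 (M = -88 - (-3*(-3) - 1) = -88 - (9 - 1) = -88 - 1*8 = -88 - 8 = -96)
-(M + 425*(-123)) = -(-96 + 425*(-123)) = -(-96 - 52275) = -1*(-52371) = 52371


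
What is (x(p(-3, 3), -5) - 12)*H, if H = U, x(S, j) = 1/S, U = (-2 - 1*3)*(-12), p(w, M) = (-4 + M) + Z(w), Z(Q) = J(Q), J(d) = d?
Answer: -735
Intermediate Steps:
Z(Q) = Q
p(w, M) = -4 + M + w (p(w, M) = (-4 + M) + w = -4 + M + w)
U = 60 (U = (-2 - 3)*(-12) = -5*(-12) = 60)
H = 60
(x(p(-3, 3), -5) - 12)*H = (1/(-4 + 3 - 3) - 12)*60 = (1/(-4) - 12)*60 = (-¼ - 12)*60 = -49/4*60 = -735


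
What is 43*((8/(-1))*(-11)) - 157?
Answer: 3627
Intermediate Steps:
43*((8/(-1))*(-11)) - 157 = 43*((8*(-1))*(-11)) - 157 = 43*(-8*(-11)) - 157 = 43*88 - 157 = 3784 - 157 = 3627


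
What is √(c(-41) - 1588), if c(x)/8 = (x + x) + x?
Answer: 2*I*√643 ≈ 50.715*I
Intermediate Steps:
c(x) = 24*x (c(x) = 8*((x + x) + x) = 8*(2*x + x) = 8*(3*x) = 24*x)
√(c(-41) - 1588) = √(24*(-41) - 1588) = √(-984 - 1588) = √(-2572) = 2*I*√643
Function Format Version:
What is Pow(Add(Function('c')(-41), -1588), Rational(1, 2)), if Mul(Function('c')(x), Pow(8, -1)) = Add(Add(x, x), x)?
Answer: Mul(2, I, Pow(643, Rational(1, 2))) ≈ Mul(50.715, I)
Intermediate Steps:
Function('c')(x) = Mul(24, x) (Function('c')(x) = Mul(8, Add(Add(x, x), x)) = Mul(8, Add(Mul(2, x), x)) = Mul(8, Mul(3, x)) = Mul(24, x))
Pow(Add(Function('c')(-41), -1588), Rational(1, 2)) = Pow(Add(Mul(24, -41), -1588), Rational(1, 2)) = Pow(Add(-984, -1588), Rational(1, 2)) = Pow(-2572, Rational(1, 2)) = Mul(2, I, Pow(643, Rational(1, 2)))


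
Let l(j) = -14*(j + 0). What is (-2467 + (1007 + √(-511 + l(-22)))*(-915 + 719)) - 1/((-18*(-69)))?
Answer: -248200039/1242 - 196*I*√203 ≈ -1.9984e+5 - 2792.6*I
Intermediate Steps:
l(j) = -14*j
(-2467 + (1007 + √(-511 + l(-22)))*(-915 + 719)) - 1/((-18*(-69))) = (-2467 + (1007 + √(-511 - 14*(-22)))*(-915 + 719)) - 1/((-18*(-69))) = (-2467 + (1007 + √(-511 + 308))*(-196)) - 1/1242 = (-2467 + (1007 + √(-203))*(-196)) - 1*1/1242 = (-2467 + (1007 + I*√203)*(-196)) - 1/1242 = (-2467 + (-197372 - 196*I*√203)) - 1/1242 = (-199839 - 196*I*√203) - 1/1242 = -248200039/1242 - 196*I*√203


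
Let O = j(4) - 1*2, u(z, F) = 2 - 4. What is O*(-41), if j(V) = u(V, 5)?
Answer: 164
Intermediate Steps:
u(z, F) = -2
j(V) = -2
O = -4 (O = -2 - 1*2 = -2 - 2 = -4)
O*(-41) = -4*(-41) = 164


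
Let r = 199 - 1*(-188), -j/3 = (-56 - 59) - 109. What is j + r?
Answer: 1059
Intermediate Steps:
j = 672 (j = -3*((-56 - 59) - 109) = -3*(-115 - 109) = -3*(-224) = 672)
r = 387 (r = 199 + 188 = 387)
j + r = 672 + 387 = 1059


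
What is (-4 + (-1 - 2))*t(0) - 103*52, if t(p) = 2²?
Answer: -5384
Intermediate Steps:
t(p) = 4
(-4 + (-1 - 2))*t(0) - 103*52 = (-4 + (-1 - 2))*4 - 103*52 = (-4 - 3)*4 - 5356 = -7*4 - 5356 = -28 - 5356 = -5384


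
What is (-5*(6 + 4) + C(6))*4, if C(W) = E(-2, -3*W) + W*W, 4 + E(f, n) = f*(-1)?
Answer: -64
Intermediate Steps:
E(f, n) = -4 - f (E(f, n) = -4 + f*(-1) = -4 - f)
C(W) = -2 + W² (C(W) = (-4 - 1*(-2)) + W*W = (-4 + 2) + W² = -2 + W²)
(-5*(6 + 4) + C(6))*4 = (-5*(6 + 4) + (-2 + 6²))*4 = (-5*10 + (-2 + 36))*4 = (-50 + 34)*4 = -16*4 = -64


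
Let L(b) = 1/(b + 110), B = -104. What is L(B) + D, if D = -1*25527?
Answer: -153161/6 ≈ -25527.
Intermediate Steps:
D = -25527
L(b) = 1/(110 + b)
L(B) + D = 1/(110 - 104) - 25527 = 1/6 - 25527 = ⅙ - 25527 = -153161/6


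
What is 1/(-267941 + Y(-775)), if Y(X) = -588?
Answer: -1/268529 ≈ -3.7240e-6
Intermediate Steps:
1/(-267941 + Y(-775)) = 1/(-267941 - 588) = 1/(-268529) = -1/268529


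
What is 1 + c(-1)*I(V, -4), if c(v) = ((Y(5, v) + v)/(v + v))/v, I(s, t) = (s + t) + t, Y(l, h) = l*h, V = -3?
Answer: 34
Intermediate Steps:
Y(l, h) = h*l
I(s, t) = s + 2*t
c(v) = 3/v (c(v) = ((v*5 + v)/(v + v))/v = ((5*v + v)/((2*v)))/v = ((6*v)*(1/(2*v)))/v = 3/v)
1 + c(-1)*I(V, -4) = 1 + (3/(-1))*(-3 + 2*(-4)) = 1 + (3*(-1))*(-3 - 8) = 1 - 3*(-11) = 1 + 33 = 34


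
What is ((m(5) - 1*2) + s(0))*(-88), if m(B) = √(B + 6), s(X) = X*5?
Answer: 176 - 88*√11 ≈ -115.86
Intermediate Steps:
s(X) = 5*X
m(B) = √(6 + B)
((m(5) - 1*2) + s(0))*(-88) = ((√(6 + 5) - 1*2) + 5*0)*(-88) = ((√11 - 2) + 0)*(-88) = ((-2 + √11) + 0)*(-88) = (-2 + √11)*(-88) = 176 - 88*√11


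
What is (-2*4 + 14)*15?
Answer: 90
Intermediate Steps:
(-2*4 + 14)*15 = (-8 + 14)*15 = 6*15 = 90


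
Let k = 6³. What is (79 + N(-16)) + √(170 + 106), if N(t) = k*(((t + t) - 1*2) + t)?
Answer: -10721 + 2*√69 ≈ -10704.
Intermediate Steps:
k = 216
N(t) = -432 + 648*t (N(t) = 216*(((t + t) - 1*2) + t) = 216*((2*t - 2) + t) = 216*((-2 + 2*t) + t) = 216*(-2 + 3*t) = -432 + 648*t)
(79 + N(-16)) + √(170 + 106) = (79 + (-432 + 648*(-16))) + √(170 + 106) = (79 + (-432 - 10368)) + √276 = (79 - 10800) + 2*√69 = -10721 + 2*√69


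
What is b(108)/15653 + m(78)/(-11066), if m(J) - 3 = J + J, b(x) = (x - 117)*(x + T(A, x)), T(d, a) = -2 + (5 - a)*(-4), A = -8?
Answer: -4916229/15746918 ≈ -0.31220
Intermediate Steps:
T(d, a) = -22 + 4*a (T(d, a) = -2 + (-20 + 4*a) = -22 + 4*a)
b(x) = (-117 + x)*(-22 + 5*x) (b(x) = (x - 117)*(x + (-22 + 4*x)) = (-117 + x)*(-22 + 5*x))
m(J) = 3 + 2*J (m(J) = 3 + (J + J) = 3 + 2*J)
b(108)/15653 + m(78)/(-11066) = (2574 - 607*108 + 5*108**2)/15653 + (3 + 2*78)/(-11066) = (2574 - 65556 + 5*11664)*(1/15653) + (3 + 156)*(-1/11066) = (2574 - 65556 + 58320)*(1/15653) + 159*(-1/11066) = -4662*1/15653 - 159/11066 = -4662/15653 - 159/11066 = -4916229/15746918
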